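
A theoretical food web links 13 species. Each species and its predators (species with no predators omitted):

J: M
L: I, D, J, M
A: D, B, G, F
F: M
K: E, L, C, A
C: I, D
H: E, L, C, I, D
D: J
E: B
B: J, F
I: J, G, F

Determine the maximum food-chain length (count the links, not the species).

4 links

One longest chain: K → E → B → J → M.
It has 5 species and 4 links.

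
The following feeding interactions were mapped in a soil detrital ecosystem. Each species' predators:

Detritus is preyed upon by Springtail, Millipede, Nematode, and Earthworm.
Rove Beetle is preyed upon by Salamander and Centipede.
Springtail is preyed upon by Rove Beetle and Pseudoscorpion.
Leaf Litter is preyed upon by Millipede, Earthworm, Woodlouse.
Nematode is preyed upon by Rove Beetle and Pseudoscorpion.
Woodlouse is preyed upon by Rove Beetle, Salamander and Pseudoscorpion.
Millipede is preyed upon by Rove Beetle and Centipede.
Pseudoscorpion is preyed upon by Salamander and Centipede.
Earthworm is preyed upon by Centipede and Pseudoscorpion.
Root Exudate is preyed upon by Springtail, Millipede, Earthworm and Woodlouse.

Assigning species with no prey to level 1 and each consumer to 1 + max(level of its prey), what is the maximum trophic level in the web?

4

Basal resources (level 1): Root Exudate, Leaf Litter, Detritus.
Root Exudate → Springtail → Pseudoscorpion → Salamander gives Salamander level 4.
No species has a prey at level 4, so no species reaches level 5.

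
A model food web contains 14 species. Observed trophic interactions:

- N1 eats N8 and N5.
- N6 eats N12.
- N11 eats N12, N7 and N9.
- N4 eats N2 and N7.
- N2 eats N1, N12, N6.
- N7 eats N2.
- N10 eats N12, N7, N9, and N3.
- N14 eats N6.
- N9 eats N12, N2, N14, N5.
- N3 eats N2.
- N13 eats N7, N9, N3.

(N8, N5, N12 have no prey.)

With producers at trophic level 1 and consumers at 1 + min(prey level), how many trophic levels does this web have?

Producers (level 1): N8, N5, N12.
Following each consumer down to its lowest-level prey: N12 → N6 → N14 (levels 1 through 3).
All prey of N14 (N6 2) are at level 2 or above, so N14 is at level 1 + 2 = 3.
Every consumer has at least one prey at level 2 or below, so none exceeds level 3.

3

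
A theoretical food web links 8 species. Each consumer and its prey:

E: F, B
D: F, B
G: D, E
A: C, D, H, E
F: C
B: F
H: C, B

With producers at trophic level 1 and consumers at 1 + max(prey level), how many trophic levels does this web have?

Producers (level 1): C.
C → F → B → D → A gives A level 5.
No species has a prey at level 5, so no species reaches level 6.

5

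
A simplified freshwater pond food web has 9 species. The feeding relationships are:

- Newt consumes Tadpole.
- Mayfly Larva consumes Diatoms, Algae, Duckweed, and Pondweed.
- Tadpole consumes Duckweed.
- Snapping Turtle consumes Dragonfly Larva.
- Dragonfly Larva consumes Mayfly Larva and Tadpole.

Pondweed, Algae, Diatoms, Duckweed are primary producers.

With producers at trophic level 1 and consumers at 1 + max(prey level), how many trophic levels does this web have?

Producers (level 1): Pondweed, Algae, Diatoms, Duckweed.
Duckweed → Tadpole → Dragonfly Larva → Snapping Turtle gives Snapping Turtle level 4.
No species has a prey at level 4, so no species reaches level 5.

4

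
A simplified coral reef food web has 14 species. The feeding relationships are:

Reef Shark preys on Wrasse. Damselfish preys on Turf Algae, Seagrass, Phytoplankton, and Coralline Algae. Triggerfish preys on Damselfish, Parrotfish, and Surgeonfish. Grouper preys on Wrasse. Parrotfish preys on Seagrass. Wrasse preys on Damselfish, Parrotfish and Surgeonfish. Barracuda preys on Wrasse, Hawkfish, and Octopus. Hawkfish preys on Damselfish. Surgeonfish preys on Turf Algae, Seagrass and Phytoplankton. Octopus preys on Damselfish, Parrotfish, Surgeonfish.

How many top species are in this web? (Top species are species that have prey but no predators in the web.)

Top species (has prey, but nothing eats it): Triggerfish, Barracuda, Grouper, Reef Shark.
Count: 4.

4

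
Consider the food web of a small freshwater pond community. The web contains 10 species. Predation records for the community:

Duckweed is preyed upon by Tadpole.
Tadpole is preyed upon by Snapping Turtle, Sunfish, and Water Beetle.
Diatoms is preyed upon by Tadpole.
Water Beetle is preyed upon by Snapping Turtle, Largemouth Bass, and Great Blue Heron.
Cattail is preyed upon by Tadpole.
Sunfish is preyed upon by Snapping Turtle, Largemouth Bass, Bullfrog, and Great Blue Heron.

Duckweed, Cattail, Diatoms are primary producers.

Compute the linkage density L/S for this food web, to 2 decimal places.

There are L = 13 links among S = 10 species.
L/S = 13/10 = 1.3000 ≈ 1.30.

L/S = 1.30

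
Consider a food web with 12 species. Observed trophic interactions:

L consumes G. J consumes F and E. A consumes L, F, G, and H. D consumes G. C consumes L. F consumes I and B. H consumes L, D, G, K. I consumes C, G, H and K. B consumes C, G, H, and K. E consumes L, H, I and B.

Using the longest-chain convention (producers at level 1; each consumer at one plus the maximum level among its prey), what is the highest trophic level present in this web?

Producers (level 1): G, K.
G → L → C → I → F → A gives A level 6.
No species has a prey at level 6, so no species reaches level 7.

6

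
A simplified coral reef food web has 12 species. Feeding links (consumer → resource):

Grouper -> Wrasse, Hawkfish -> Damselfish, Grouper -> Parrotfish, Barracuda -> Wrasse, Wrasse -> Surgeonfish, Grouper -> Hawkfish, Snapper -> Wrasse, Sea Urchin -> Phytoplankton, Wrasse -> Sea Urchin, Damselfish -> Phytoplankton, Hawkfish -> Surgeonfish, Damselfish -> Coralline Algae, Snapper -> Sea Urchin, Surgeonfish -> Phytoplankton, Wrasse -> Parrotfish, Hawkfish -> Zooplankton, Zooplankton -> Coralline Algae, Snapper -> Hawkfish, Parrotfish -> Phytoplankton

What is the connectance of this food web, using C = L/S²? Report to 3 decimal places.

The web has S = 12 species and L = 19 feeding links.
C = L / S² = 19 / 144 = 0.1319 ≈ 0.132.

C = 0.132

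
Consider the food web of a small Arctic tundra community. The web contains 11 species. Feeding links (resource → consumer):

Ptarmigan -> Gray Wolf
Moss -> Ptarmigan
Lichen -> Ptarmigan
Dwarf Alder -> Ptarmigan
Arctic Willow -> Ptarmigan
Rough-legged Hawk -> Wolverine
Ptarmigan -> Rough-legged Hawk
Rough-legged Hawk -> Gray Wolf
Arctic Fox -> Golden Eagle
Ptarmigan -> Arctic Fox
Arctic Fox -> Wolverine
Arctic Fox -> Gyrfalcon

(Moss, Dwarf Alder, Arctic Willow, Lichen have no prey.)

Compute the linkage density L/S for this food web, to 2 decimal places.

L/S = 1.09

There are L = 12 links among S = 11 species.
L/S = 12/11 = 1.0909 ≈ 1.09.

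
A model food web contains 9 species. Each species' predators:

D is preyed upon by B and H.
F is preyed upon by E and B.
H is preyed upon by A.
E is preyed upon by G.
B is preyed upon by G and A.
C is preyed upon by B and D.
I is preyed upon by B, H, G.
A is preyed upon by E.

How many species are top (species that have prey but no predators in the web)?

1

Top species (has prey, but nothing eats it): G.
Count: 1.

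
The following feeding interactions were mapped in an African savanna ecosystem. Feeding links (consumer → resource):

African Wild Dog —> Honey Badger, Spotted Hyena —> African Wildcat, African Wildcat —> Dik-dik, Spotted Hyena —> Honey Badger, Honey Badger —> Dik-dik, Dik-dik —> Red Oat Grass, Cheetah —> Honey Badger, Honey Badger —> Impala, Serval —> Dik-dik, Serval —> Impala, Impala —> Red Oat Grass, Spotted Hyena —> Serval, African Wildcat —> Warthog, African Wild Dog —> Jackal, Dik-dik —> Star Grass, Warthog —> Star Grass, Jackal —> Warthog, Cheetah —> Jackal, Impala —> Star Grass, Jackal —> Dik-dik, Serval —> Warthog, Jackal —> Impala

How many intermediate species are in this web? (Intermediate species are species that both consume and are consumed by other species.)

Intermediate species (has both prey and predators): Warthog, Impala, Dik-dik, Serval, African Wildcat, Jackal, Honey Badger.
Count: 7.

7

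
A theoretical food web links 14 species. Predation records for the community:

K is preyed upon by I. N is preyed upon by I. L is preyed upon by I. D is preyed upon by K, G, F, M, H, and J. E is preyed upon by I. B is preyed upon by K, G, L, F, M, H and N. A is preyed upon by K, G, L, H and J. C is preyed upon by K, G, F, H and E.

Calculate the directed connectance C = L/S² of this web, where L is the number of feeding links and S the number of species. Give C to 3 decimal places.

C = 0.138

The web has S = 14 species and L = 27 feeding links.
C = L / S² = 27 / 196 = 0.1378 ≈ 0.138.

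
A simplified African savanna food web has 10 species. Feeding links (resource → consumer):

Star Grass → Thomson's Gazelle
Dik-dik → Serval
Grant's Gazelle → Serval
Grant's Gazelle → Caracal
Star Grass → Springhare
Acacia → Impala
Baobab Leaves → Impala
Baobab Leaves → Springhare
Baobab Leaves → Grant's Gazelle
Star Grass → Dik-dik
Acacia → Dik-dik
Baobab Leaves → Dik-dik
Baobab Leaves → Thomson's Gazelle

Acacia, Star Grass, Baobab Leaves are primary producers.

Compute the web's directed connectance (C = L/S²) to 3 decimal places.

The web has S = 10 species and L = 13 feeding links.
C = L / S² = 13 / 100 = 0.1300 ≈ 0.130.

C = 0.130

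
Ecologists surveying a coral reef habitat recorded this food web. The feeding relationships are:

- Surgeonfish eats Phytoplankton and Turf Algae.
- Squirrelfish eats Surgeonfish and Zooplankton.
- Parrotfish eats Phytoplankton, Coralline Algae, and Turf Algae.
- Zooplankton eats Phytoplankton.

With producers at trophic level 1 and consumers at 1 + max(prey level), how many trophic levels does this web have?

3

Producers (level 1): Coralline Algae, Phytoplankton, Turf Algae.
Phytoplankton → Zooplankton → Squirrelfish gives Squirrelfish level 3.
No species has a prey at level 3, so no species reaches level 4.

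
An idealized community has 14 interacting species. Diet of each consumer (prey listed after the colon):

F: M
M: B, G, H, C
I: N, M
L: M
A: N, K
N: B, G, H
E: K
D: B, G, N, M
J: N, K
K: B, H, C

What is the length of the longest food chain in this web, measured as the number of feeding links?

2 links

One longest chain: B → N → J.
It has 3 species and 2 links.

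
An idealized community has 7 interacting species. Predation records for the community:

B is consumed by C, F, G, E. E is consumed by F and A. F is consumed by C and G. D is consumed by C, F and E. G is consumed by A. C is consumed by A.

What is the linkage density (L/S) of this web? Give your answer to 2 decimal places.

There are L = 13 links among S = 7 species.
L/S = 13/7 = 1.8571 ≈ 1.86.

L/S = 1.86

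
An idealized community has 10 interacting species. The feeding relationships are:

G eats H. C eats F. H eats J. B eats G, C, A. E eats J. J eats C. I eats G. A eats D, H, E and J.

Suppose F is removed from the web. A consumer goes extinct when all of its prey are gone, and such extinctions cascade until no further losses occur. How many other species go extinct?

6

Remove F.
Round 1: C (all prey gone) → extinct.
Round 2: J (all prey gone) → extinct.
Round 3: H (all prey gone), E (all prey gone) → extinct.
Round 4: G (all prey gone) → extinct.
Round 5: I (all prey gone) → extinct.
No further losses. Total secondary extinctions: 6.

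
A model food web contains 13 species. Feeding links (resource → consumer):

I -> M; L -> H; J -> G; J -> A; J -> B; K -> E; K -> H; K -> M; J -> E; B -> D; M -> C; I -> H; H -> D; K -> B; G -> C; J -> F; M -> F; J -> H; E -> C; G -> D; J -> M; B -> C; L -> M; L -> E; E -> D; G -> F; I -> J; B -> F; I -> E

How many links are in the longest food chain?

One longest chain: I → J → E → D.
It has 4 species and 3 links.

3 links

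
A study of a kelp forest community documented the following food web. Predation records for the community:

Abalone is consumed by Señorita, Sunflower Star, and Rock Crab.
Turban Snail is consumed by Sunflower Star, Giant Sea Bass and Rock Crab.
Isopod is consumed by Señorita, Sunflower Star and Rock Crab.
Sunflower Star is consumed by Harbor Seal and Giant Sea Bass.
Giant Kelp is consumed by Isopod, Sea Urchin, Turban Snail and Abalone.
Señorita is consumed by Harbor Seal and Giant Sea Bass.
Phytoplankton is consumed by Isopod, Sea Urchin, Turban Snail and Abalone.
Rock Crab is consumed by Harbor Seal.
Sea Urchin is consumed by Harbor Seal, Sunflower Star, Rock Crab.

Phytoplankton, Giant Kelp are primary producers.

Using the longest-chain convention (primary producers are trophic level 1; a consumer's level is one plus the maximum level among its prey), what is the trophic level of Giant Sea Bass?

Phytoplankton is a producer → level 1.
Sea Urchin eats Phytoplankton (level 1); other prey at levels: Giant Kelp 1 → level 2.
Sunflower Star eats Sea Urchin (level 2); other prey at levels: Abalone 2, Turban Snail 2, Isopod 2 → level 3.
Giant Sea Bass eats Sunflower Star (level 3); other prey at levels: Turban Snail 2, Señorita 3 → level 4.

Trophic level 4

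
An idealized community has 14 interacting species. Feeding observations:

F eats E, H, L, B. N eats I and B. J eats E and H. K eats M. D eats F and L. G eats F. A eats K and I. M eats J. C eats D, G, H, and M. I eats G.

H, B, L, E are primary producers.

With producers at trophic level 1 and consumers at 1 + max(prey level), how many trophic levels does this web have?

Producers (level 1): H, B, L, E.
H → F → G → I → A gives A level 5.
No species has a prey at level 5, so no species reaches level 6.

5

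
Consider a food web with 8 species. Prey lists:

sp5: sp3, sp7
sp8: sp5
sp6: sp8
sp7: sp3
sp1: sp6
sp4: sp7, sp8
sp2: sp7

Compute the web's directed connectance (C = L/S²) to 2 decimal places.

C = 0.14

The web has S = 8 species and L = 9 feeding links.
C = L / S² = 9 / 64 = 0.1406 ≈ 0.14.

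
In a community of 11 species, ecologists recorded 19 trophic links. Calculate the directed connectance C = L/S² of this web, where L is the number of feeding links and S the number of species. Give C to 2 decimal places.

C = 0.16

The web has S = 11 species and L = 19 feeding links.
C = L / S² = 19 / 121 = 0.1570 ≈ 0.16.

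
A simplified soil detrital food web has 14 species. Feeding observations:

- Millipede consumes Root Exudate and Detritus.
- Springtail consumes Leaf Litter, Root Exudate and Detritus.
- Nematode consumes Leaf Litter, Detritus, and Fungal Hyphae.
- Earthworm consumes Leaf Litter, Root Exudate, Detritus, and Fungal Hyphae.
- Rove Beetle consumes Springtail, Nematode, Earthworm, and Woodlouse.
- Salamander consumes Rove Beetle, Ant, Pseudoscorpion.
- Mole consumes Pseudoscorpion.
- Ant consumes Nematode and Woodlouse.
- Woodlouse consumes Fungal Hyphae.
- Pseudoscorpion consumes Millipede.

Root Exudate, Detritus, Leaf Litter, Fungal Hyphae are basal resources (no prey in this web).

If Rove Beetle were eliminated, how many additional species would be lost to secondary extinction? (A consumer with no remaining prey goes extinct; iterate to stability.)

Remove Rove Beetle.
Every predator of it retains at least one other prey: Salamander still has Ant, Pseudoscorpion.
No consumer loses all prey, so no secondary extinctions occur.

0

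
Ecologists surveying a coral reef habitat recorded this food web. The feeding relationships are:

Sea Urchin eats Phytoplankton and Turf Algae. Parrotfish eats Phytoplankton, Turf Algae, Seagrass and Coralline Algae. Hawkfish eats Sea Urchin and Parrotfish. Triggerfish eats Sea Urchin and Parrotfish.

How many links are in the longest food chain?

2 links

One longest chain: Phytoplankton → Sea Urchin → Triggerfish.
It has 3 species and 2 links.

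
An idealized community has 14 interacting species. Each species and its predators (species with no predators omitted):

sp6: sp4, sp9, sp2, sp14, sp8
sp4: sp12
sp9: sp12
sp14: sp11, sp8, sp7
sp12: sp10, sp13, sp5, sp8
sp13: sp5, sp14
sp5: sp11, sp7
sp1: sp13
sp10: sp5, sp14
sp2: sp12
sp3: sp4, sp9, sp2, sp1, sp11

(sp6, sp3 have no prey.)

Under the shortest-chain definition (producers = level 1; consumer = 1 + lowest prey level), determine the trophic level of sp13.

Trophic level 3

sp3 is a producer → level 1.
sp1 eats sp3 → level 2.
sp13 eats sp1 → level 3.
No prey of sp13 is below level 2, so 3 is the minimum.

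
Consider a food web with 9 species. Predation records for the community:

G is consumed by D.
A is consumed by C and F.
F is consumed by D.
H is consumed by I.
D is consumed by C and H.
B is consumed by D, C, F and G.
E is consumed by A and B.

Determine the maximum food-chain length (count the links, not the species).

5 links

One longest chain: E → B → G → D → H → I.
It has 6 species and 5 links.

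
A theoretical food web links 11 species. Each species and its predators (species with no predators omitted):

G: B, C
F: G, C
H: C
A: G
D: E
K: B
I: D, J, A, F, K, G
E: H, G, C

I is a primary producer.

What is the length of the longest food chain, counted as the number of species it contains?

5 species

One longest chain: I → D → E → G → B.
It has 5 species and 4 links.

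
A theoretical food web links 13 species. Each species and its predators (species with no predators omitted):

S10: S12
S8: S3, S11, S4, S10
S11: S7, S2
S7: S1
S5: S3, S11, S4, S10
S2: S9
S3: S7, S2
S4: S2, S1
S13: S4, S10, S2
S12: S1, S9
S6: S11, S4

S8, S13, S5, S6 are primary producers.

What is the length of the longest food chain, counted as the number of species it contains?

One longest chain: S8 → S10 → S12 → S1.
It has 4 species and 3 links.

4 species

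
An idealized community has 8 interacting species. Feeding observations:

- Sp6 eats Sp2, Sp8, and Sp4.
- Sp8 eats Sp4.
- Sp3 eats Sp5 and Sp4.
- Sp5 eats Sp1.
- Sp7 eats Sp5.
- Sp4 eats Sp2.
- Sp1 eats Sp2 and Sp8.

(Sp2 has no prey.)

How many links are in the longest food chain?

5 links

One longest chain: Sp2 → Sp4 → Sp8 → Sp1 → Sp5 → Sp7.
It has 6 species and 5 links.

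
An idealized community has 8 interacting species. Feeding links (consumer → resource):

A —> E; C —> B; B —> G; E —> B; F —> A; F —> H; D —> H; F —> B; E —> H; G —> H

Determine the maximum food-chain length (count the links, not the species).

One longest chain: H → G → B → E → A → F.
It has 6 species and 5 links.

5 links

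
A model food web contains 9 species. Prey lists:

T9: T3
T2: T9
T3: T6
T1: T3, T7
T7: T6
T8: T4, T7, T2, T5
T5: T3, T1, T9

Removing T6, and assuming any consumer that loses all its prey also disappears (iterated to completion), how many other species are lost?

6

Remove T6.
Round 1: T3 (all prey gone), T7 (all prey gone) → extinct.
Round 2: T1 (all prey gone), T9 (all prey gone) → extinct.
Round 3: T2 (all prey gone), T5 (all prey gone) → extinct.
No further losses. Total secondary extinctions: 6.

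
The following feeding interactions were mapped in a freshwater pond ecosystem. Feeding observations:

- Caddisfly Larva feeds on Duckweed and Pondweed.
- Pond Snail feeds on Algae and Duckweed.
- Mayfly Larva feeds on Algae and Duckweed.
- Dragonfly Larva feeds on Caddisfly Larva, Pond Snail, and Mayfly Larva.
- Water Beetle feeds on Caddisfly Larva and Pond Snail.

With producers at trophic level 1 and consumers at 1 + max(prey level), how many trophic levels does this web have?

3

Producers (level 1): Duckweed, Algae, Pondweed.
Duckweed → Pond Snail → Water Beetle gives Water Beetle level 3.
No species has a prey at level 3, so no species reaches level 4.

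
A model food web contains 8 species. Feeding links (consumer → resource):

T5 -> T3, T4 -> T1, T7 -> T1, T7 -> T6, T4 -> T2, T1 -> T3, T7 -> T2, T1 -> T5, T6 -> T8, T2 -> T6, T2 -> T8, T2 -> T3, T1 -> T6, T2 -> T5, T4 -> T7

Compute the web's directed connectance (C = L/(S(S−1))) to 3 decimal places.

C = 0.268

The web has S = 8 species and L = 15 feeding links.
C = L / (S(S−1)) = 15 / 56 = 0.2679 ≈ 0.268.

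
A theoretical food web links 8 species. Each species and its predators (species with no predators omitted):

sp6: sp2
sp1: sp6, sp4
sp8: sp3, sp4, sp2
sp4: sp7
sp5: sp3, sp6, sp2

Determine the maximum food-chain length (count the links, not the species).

One longest chain: sp5 → sp6 → sp2.
It has 3 species and 2 links.

2 links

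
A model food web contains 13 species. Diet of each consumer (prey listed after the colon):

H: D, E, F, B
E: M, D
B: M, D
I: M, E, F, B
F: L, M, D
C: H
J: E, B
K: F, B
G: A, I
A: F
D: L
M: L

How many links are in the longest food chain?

4 links

One longest chain: L → M → F → A → G.
It has 5 species and 4 links.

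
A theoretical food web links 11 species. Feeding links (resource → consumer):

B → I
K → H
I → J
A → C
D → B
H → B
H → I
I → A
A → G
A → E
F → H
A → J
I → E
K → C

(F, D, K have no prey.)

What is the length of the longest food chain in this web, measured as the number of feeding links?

5 links

One longest chain: F → H → B → I → A → G.
It has 6 species and 5 links.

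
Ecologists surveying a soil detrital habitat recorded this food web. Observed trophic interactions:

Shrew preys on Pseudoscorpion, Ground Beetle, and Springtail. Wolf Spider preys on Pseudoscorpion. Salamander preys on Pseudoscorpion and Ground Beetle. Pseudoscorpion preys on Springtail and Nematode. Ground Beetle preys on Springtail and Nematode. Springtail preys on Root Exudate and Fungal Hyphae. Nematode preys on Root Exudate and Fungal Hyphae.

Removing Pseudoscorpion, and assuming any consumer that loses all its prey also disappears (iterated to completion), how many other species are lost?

1

Remove Pseudoscorpion.
Round 1: Wolf Spider (all prey gone) → extinct.
No further losses. Total secondary extinctions: 1.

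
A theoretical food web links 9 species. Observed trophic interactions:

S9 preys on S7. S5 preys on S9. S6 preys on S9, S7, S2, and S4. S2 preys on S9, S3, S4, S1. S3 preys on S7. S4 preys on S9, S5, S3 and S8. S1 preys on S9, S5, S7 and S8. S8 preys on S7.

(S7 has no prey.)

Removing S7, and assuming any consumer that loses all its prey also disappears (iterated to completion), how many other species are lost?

Remove S7.
Round 1: S8 (all prey gone), S9 (all prey gone), S3 (all prey gone) → extinct.
Round 2: S5 (all prey gone) → extinct.
Round 3: S1 (all prey gone), S4 (all prey gone) → extinct.
Round 4: S2 (all prey gone) → extinct.
Round 5: S6 (all prey gone) → extinct.
No further losses. Total secondary extinctions: 8.

8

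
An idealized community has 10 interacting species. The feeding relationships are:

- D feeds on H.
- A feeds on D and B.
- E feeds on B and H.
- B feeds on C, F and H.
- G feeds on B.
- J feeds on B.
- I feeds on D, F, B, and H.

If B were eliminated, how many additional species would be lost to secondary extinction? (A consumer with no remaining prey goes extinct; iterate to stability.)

Remove B.
Round 1: J (all prey gone), G (all prey gone) → extinct.
No further losses. Total secondary extinctions: 2.

2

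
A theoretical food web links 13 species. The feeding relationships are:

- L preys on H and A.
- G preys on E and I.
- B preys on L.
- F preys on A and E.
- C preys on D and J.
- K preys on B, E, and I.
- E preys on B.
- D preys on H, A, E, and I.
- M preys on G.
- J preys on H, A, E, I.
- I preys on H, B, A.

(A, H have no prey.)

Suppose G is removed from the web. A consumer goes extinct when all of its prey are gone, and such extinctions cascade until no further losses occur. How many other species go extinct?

Remove G.
Round 1: M (all prey gone) → extinct.
No further losses. Total secondary extinctions: 1.

1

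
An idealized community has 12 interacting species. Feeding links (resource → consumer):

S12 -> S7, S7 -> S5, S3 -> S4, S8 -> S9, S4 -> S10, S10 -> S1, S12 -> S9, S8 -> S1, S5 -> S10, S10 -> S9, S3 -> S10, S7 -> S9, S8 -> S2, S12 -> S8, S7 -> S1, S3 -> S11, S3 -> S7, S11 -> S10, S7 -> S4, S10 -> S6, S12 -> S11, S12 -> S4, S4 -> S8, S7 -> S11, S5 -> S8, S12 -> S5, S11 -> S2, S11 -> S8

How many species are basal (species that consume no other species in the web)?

Basal species (no prey listed): S3, S12.
Count: 2.

2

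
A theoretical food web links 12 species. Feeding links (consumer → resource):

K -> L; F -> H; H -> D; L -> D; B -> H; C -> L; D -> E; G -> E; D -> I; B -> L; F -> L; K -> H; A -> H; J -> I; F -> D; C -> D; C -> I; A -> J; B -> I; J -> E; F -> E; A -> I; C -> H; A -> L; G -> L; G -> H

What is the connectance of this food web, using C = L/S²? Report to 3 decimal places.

The web has S = 12 species and L = 26 feeding links.
C = L / S² = 26 / 144 = 0.1806 ≈ 0.181.

C = 0.181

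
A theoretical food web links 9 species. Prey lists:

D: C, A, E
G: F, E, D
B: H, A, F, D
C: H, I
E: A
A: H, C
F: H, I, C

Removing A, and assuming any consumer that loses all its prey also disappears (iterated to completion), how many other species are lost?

Remove A.
Round 1: E (all prey gone) → extinct.
No further losses. Total secondary extinctions: 1.

1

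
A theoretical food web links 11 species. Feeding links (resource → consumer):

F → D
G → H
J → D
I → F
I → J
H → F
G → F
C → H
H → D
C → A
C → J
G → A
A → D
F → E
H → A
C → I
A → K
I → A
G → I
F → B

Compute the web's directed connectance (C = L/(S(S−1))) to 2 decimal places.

C = 0.18

The web has S = 11 species and L = 20 feeding links.
C = L / (S(S−1)) = 20 / 110 = 0.1818 ≈ 0.18.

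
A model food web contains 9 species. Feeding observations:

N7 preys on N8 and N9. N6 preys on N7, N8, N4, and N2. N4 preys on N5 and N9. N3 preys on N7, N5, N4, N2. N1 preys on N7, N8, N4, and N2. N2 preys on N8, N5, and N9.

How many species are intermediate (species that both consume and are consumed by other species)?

Intermediate species (has both prey and predators): N2, N4, N7.
Count: 3.

3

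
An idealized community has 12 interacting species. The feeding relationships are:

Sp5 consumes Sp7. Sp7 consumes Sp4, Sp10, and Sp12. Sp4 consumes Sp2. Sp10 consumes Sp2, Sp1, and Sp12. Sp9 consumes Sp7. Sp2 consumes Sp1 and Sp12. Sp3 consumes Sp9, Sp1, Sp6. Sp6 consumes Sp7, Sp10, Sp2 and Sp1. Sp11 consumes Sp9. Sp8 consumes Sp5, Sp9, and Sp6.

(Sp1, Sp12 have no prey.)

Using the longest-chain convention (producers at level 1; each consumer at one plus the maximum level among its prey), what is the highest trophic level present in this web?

6

Producers (level 1): Sp1, Sp12.
Sp1 → Sp2 → Sp10 → Sp7 → Sp9 → Sp8 gives Sp8 level 6.
No species has a prey at level 6, so no species reaches level 7.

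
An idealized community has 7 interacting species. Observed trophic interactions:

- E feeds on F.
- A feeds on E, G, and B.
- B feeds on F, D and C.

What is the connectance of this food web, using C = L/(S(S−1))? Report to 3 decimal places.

The web has S = 7 species and L = 7 feeding links.
C = L / (S(S−1)) = 7 / 42 = 0.1667 ≈ 0.167.

C = 0.167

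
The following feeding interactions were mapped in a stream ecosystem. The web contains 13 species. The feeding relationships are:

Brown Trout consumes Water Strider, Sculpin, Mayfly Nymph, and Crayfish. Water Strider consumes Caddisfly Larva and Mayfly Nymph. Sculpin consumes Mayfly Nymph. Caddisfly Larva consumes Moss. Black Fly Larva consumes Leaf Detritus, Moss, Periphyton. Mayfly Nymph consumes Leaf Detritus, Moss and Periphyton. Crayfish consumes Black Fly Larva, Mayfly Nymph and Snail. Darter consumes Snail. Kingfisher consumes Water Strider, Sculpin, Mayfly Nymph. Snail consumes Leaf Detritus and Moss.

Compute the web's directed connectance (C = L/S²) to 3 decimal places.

C = 0.136

The web has S = 13 species and L = 23 feeding links.
C = L / S² = 23 / 169 = 0.1361 ≈ 0.136.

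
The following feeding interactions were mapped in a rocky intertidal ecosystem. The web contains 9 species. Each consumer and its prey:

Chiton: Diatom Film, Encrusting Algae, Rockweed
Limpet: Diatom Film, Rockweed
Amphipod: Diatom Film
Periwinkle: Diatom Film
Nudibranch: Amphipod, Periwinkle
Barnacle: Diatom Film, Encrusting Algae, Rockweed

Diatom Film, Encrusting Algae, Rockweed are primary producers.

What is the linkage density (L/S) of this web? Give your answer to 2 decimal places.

L/S = 1.33

There are L = 12 links among S = 9 species.
L/S = 12/9 = 1.3333 ≈ 1.33.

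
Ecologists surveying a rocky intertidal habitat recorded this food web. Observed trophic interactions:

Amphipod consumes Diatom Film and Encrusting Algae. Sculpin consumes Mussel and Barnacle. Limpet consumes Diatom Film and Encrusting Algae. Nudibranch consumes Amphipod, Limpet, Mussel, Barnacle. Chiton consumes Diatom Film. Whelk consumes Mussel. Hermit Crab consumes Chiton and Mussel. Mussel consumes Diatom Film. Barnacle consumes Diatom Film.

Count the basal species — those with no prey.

2

Basal species (no prey listed): Encrusting Algae, Diatom Film.
Count: 2.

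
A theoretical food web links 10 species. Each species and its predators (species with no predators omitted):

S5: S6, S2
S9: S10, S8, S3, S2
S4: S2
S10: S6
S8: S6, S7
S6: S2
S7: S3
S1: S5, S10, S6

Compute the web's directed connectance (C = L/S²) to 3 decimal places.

The web has S = 10 species and L = 15 feeding links.
C = L / S² = 15 / 100 = 0.1500 ≈ 0.150.

C = 0.150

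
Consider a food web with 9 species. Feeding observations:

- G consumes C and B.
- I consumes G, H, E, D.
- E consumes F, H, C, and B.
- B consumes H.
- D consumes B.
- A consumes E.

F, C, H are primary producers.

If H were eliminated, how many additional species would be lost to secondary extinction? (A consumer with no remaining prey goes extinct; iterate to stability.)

Remove H.
Round 1: B (all prey gone) → extinct.
Round 2: D (all prey gone) → extinct.
No further losses. Total secondary extinctions: 2.

2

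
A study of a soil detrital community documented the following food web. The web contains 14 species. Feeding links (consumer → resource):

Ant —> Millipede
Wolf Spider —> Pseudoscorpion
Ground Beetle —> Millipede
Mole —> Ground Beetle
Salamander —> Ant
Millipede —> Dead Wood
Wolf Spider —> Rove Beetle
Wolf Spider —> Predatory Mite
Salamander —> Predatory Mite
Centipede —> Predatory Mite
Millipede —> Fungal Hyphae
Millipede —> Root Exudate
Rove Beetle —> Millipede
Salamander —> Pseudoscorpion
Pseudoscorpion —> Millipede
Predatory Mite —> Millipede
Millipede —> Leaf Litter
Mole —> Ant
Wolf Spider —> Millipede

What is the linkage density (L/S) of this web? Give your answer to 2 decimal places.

L/S = 1.36

There are L = 19 links among S = 14 species.
L/S = 19/14 = 1.3571 ≈ 1.36.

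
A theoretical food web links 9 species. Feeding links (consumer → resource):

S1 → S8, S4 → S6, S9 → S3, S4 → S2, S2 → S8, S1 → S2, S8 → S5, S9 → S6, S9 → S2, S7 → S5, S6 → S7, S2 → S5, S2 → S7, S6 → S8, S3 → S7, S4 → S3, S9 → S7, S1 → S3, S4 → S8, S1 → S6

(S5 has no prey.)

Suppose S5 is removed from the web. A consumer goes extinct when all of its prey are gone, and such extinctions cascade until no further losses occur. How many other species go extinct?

8

Remove S5.
Round 1: S7 (all prey gone), S8 (all prey gone) → extinct.
Round 2: S6 (all prey gone), S2 (all prey gone), S3 (all prey gone) → extinct.
Round 3: S1 (all prey gone), S4 (all prey gone), S9 (all prey gone) → extinct.
No further losses. Total secondary extinctions: 8.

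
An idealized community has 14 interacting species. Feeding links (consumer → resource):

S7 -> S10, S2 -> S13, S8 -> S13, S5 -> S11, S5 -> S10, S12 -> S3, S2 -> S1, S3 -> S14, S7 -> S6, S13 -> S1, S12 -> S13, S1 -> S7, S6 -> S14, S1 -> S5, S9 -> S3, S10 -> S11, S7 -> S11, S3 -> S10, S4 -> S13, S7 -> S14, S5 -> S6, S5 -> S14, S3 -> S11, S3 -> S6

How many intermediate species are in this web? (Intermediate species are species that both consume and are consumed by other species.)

Intermediate species (has both prey and predators): S6, S10, S7, S3, S5, S1, S13.
Count: 7.

7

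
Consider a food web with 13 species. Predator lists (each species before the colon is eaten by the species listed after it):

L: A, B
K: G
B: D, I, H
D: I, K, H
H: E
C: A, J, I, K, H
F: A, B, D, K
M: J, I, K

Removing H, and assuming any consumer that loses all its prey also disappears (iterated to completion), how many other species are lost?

1

Remove H.
Round 1: E (all prey gone) → extinct.
No further losses. Total secondary extinctions: 1.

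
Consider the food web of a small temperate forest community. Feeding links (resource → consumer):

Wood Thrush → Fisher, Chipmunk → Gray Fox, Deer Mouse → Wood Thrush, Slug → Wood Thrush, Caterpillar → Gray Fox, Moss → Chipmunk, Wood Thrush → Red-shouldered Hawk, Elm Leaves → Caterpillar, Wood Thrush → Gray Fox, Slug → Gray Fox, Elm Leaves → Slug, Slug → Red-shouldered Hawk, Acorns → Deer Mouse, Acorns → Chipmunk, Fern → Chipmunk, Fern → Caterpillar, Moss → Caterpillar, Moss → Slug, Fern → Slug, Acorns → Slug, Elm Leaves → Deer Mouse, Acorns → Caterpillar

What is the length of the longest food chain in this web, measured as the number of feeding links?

3 links

One longest chain: Acorns → Slug → Wood Thrush → Red-shouldered Hawk.
It has 4 species and 3 links.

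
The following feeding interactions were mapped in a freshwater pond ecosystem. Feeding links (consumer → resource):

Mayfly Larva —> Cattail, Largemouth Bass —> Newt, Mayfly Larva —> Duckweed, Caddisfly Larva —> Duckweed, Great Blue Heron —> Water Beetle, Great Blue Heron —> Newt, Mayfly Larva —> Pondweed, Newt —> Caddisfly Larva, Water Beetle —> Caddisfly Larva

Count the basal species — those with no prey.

Basal species (no prey listed): Pondweed, Cattail, Duckweed.
Count: 3.

3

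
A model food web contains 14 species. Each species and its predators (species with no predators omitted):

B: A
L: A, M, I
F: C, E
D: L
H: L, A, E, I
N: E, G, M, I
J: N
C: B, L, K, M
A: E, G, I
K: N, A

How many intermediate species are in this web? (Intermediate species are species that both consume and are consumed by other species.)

6

Intermediate species (has both prey and predators): C, B, L, K, N, A.
Count: 6.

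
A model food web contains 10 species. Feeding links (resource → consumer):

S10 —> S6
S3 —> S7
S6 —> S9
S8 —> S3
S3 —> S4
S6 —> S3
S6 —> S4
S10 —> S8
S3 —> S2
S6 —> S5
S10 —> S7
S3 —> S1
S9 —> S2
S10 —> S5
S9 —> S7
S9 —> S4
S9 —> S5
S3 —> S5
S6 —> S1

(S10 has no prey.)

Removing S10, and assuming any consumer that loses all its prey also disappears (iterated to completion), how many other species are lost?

Remove S10.
Round 1: S8 (all prey gone), S6 (all prey gone) → extinct.
Round 2: S9 (all prey gone), S3 (all prey gone) → extinct.
Round 3: S4 (all prey gone), S1 (all prey gone), S2 (all prey gone), S5 (all prey gone), S7 (all prey gone) → extinct.
No further losses. Total secondary extinctions: 9.

9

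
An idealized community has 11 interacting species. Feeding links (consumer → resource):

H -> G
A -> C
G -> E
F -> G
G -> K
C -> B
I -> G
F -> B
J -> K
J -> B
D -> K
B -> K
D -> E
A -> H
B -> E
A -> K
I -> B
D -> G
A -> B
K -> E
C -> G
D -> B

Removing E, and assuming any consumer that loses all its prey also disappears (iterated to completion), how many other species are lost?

Remove E.
Round 1: K (all prey gone) → extinct.
Round 2: G (all prey gone), B (all prey gone) → extinct.
Round 3: I (all prey gone), D (all prey gone), F (all prey gone), C (all prey gone), J (all prey gone), H (all prey gone) → extinct.
Round 4: A (all prey gone) → extinct.
No further losses. Total secondary extinctions: 10.

10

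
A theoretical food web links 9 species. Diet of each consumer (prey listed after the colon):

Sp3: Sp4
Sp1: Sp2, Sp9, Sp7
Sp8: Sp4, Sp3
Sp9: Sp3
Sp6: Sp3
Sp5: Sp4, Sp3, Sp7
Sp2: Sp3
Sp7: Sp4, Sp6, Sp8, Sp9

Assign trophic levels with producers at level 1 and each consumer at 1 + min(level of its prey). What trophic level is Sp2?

Sp4 is a producer → level 1.
Sp3 eats Sp4 → level 2.
Sp2 eats Sp3 → level 3.
No prey of Sp2 is below level 2, so 3 is the minimum.

Trophic level 3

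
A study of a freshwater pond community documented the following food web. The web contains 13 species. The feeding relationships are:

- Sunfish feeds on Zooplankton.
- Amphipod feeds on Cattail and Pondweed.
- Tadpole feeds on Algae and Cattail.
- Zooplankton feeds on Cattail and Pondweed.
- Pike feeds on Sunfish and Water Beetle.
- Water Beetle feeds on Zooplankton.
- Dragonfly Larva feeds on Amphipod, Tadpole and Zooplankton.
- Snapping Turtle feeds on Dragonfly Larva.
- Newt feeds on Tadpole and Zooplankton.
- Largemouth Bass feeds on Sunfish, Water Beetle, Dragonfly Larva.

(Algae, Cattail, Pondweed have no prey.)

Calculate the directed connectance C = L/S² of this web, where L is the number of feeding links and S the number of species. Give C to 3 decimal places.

C = 0.112

The web has S = 13 species and L = 19 feeding links.
C = L / S² = 19 / 169 = 0.1124 ≈ 0.112.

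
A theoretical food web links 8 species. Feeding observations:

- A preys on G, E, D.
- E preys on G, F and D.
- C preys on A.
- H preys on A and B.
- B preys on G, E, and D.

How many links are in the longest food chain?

One longest chain: D → E → A → C.
It has 4 species and 3 links.

3 links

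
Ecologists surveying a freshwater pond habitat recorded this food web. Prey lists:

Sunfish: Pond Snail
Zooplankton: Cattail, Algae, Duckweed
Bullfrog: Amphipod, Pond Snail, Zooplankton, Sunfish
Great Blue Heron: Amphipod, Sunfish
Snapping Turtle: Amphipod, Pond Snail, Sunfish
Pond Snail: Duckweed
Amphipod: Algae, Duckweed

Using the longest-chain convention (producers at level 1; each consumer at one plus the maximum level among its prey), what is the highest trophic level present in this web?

Producers (level 1): Cattail, Algae, Duckweed.
Duckweed → Pond Snail → Sunfish → Great Blue Heron gives Great Blue Heron level 4.
No species has a prey at level 4, so no species reaches level 5.

4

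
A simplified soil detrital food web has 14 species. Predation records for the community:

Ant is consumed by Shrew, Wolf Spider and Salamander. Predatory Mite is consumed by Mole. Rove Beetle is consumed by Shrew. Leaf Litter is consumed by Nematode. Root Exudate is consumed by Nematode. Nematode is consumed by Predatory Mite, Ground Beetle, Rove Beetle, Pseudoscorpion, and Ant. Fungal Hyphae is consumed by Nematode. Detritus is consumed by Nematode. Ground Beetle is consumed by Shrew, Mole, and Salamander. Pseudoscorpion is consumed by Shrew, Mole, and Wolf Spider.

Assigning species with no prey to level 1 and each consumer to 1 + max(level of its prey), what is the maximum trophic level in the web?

Basal resources (level 1): Fungal Hyphae, Root Exudate, Leaf Litter, Detritus.
Fungal Hyphae → Nematode → Ground Beetle → Mole gives Mole level 4.
No species has a prey at level 4, so no species reaches level 5.

4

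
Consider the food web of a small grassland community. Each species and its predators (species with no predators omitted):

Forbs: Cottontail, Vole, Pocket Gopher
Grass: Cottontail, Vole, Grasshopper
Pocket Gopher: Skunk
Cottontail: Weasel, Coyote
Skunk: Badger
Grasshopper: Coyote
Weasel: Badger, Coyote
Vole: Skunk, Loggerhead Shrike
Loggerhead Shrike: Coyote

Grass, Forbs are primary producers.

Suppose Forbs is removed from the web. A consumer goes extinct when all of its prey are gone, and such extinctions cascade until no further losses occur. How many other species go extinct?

1

Remove Forbs.
Round 1: Pocket Gopher (all prey gone) → extinct.
No further losses. Total secondary extinctions: 1.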